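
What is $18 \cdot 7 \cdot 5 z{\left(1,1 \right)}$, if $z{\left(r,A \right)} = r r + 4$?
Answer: $3150$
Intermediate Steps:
$z{\left(r,A \right)} = 4 + r^{2}$ ($z{\left(r,A \right)} = r^{2} + 4 = 4 + r^{2}$)
$18 \cdot 7 \cdot 5 z{\left(1,1 \right)} = 18 \cdot 7 \cdot 5 \left(4 + 1^{2}\right) = 18 \cdot 35 \left(4 + 1\right) = 630 \cdot 5 = 3150$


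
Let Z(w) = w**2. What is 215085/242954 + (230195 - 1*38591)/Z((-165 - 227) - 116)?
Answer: 12757081707/7837210132 ≈ 1.6278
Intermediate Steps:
215085/242954 + (230195 - 1*38591)/Z((-165 - 227) - 116) = 215085/242954 + (230195 - 1*38591)/(((-165 - 227) - 116)**2) = 215085*(1/242954) + (230195 - 38591)/((-392 - 116)**2) = 215085/242954 + 191604/((-508)**2) = 215085/242954 + 191604/258064 = 215085/242954 + 191604*(1/258064) = 215085/242954 + 47901/64516 = 12757081707/7837210132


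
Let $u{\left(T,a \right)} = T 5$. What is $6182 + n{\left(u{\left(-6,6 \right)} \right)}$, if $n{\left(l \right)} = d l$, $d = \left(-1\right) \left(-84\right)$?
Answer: $3662$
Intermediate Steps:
$u{\left(T,a \right)} = 5 T$
$d = 84$
$n{\left(l \right)} = 84 l$
$6182 + n{\left(u{\left(-6,6 \right)} \right)} = 6182 + 84 \cdot 5 \left(-6\right) = 6182 + 84 \left(-30\right) = 6182 - 2520 = 3662$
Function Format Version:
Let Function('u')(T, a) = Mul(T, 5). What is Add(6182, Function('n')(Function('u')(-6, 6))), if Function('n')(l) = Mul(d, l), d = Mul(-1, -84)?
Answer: 3662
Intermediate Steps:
Function('u')(T, a) = Mul(5, T)
d = 84
Function('n')(l) = Mul(84, l)
Add(6182, Function('n')(Function('u')(-6, 6))) = Add(6182, Mul(84, Mul(5, -6))) = Add(6182, Mul(84, -30)) = Add(6182, -2520) = 3662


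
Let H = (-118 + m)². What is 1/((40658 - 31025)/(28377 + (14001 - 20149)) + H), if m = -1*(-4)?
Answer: 22229/288897717 ≈ 7.6944e-5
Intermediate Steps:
m = 4
H = 12996 (H = (-118 + 4)² = (-114)² = 12996)
1/((40658 - 31025)/(28377 + (14001 - 20149)) + H) = 1/((40658 - 31025)/(28377 + (14001 - 20149)) + 12996) = 1/(9633/(28377 - 6148) + 12996) = 1/(9633/22229 + 12996) = 1/(288897717/22229) = 22229/288897717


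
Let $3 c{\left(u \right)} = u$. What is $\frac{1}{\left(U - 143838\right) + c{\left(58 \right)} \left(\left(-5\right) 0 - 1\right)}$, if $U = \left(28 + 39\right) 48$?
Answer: $- \frac{3}{421924} \approx -7.1103 \cdot 10^{-6}$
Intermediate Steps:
$c{\left(u \right)} = \frac{u}{3}$
$U = 3216$ ($U = 67 \cdot 48 = 3216$)
$\frac{1}{\left(U - 143838\right) + c{\left(58 \right)} \left(\left(-5\right) 0 - 1\right)} = \frac{1}{\left(3216 - 143838\right) + \frac{1}{3} \cdot 58 \left(\left(-5\right) 0 - 1\right)} = \frac{1}{-140622 + \frac{58 \left(0 - 1\right)}{3}} = \frac{1}{-140622 + \frac{58}{3} \left(-1\right)} = \frac{1}{-140622 - \frac{58}{3}} = \frac{1}{- \frac{421924}{3}} = - \frac{3}{421924}$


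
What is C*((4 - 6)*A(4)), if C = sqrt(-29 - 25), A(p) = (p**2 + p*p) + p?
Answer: -216*I*sqrt(6) ≈ -529.09*I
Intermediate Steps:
A(p) = p + 2*p**2 (A(p) = (p**2 + p**2) + p = 2*p**2 + p = p + 2*p**2)
C = 3*I*sqrt(6) (C = sqrt(-54) = 3*I*sqrt(6) ≈ 7.3485*I)
C*((4 - 6)*A(4)) = (3*I*sqrt(6))*((4 - 6)*(4*(1 + 2*4))) = (3*I*sqrt(6))*(-8*(1 + 8)) = (3*I*sqrt(6))*(-8*9) = (3*I*sqrt(6))*(-2*36) = (3*I*sqrt(6))*(-72) = -216*I*sqrt(6)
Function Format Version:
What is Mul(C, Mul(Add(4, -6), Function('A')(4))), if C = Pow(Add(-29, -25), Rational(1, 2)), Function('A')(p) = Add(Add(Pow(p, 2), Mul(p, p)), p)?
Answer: Mul(-216, I, Pow(6, Rational(1, 2))) ≈ Mul(-529.09, I)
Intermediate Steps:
Function('A')(p) = Add(p, Mul(2, Pow(p, 2))) (Function('A')(p) = Add(Add(Pow(p, 2), Pow(p, 2)), p) = Add(Mul(2, Pow(p, 2)), p) = Add(p, Mul(2, Pow(p, 2))))
C = Mul(3, I, Pow(6, Rational(1, 2))) (C = Pow(-54, Rational(1, 2)) = Mul(3, I, Pow(6, Rational(1, 2))) ≈ Mul(7.3485, I))
Mul(C, Mul(Add(4, -6), Function('A')(4))) = Mul(Mul(3, I, Pow(6, Rational(1, 2))), Mul(Add(4, -6), Mul(4, Add(1, Mul(2, 4))))) = Mul(Mul(3, I, Pow(6, Rational(1, 2))), Mul(-2, Mul(4, Add(1, 8)))) = Mul(Mul(3, I, Pow(6, Rational(1, 2))), Mul(-2, Mul(4, 9))) = Mul(Mul(3, I, Pow(6, Rational(1, 2))), Mul(-2, 36)) = Mul(Mul(3, I, Pow(6, Rational(1, 2))), -72) = Mul(-216, I, Pow(6, Rational(1, 2)))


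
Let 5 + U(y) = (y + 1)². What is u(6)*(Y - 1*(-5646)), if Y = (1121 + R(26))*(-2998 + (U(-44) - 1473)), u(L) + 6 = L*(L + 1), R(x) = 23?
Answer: -107987112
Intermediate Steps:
U(y) = -5 + (1 + y)² (U(y) = -5 + (y + 1)² = -5 + (1 + y)²)
u(L) = -6 + L*(1 + L) (u(L) = -6 + L*(L + 1) = -6 + L*(1 + L))
Y = -3005288 (Y = (1121 + 23)*(-2998 + ((-5 + (1 - 44)²) - 1473)) = 1144*(-2998 + ((-5 + (-43)²) - 1473)) = 1144*(-2998 + ((-5 + 1849) - 1473)) = 1144*(-2998 + (1844 - 1473)) = 1144*(-2998 + 371) = 1144*(-2627) = -3005288)
u(6)*(Y - 1*(-5646)) = (-6 + 6 + 6²)*(-3005288 - 1*(-5646)) = (-6 + 6 + 36)*(-3005288 + 5646) = 36*(-2999642) = -107987112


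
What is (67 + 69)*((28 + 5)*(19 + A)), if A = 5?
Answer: 107712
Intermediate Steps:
(67 + 69)*((28 + 5)*(19 + A)) = (67 + 69)*((28 + 5)*(19 + 5)) = 136*(33*24) = 136*792 = 107712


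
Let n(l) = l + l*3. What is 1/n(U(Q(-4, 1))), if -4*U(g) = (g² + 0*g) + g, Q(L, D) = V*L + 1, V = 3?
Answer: -1/110 ≈ -0.0090909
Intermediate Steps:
Q(L, D) = 1 + 3*L (Q(L, D) = 3*L + 1 = 1 + 3*L)
U(g) = -g/4 - g²/4 (U(g) = -((g² + 0*g) + g)/4 = -((g² + 0) + g)/4 = -(g² + g)/4 = -(g + g²)/4 = -g/4 - g²/4)
n(l) = 4*l (n(l) = l + 3*l = 4*l)
1/n(U(Q(-4, 1))) = 1/(4*(-(1 + 3*(-4))*(1 + (1 + 3*(-4)))/4)) = 1/(4*(-(1 - 12)*(1 + (1 - 12))/4)) = 1/(4*(-¼*(-11)*(1 - 11))) = 1/(4*(-¼*(-11)*(-10))) = 1/(4*(-55/2)) = 1/(-110) = -1/110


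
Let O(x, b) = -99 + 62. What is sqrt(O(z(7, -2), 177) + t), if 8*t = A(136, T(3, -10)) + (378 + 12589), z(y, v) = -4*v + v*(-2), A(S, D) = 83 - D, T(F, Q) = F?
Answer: sqrt(25502)/4 ≈ 39.923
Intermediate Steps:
z(y, v) = -6*v (z(y, v) = -4*v - 2*v = -6*v)
O(x, b) = -37
t = 13047/8 (t = ((83 - 1*3) + (378 + 12589))/8 = ((83 - 3) + 12967)/8 = (80 + 12967)/8 = (1/8)*13047 = 13047/8 ≈ 1630.9)
sqrt(O(z(7, -2), 177) + t) = sqrt(-37 + 13047/8) = sqrt(12751/8) = sqrt(25502)/4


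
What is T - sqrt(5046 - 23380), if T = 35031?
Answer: 35031 - I*sqrt(18334) ≈ 35031.0 - 135.4*I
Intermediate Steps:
T - sqrt(5046 - 23380) = 35031 - sqrt(5046 - 23380) = 35031 - sqrt(-18334) = 35031 - I*sqrt(18334)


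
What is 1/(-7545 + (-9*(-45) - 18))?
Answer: -1/7158 ≈ -0.00013970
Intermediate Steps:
1/(-7545 + (-9*(-45) - 18)) = 1/(-7545 + (405 - 18)) = 1/(-7545 + 387) = 1/(-7158) = -1/7158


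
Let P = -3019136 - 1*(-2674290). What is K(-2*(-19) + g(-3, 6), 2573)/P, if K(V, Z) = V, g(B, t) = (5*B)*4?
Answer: 11/172423 ≈ 6.3797e-5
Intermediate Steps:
g(B, t) = 20*B
P = -344846 (P = -3019136 + 2674290 = -344846)
K(-2*(-19) + g(-3, 6), 2573)/P = (-2*(-19) + 20*(-3))/(-344846) = (38 - 60)*(-1/344846) = -22*(-1/344846) = 11/172423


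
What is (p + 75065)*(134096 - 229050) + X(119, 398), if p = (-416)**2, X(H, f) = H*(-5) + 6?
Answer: -23560082023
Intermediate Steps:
X(H, f) = 6 - 5*H (X(H, f) = -5*H + 6 = 6 - 5*H)
p = 173056
(p + 75065)*(134096 - 229050) + X(119, 398) = (173056 + 75065)*(134096 - 229050) + (6 - 5*119) = 248121*(-94954) + (6 - 595) = -23560081434 - 589 = -23560082023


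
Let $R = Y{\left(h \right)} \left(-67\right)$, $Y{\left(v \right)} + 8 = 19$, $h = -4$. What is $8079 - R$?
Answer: $8816$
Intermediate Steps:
$Y{\left(v \right)} = 11$ ($Y{\left(v \right)} = -8 + 19 = 11$)
$R = -737$ ($R = 11 \left(-67\right) = -737$)
$8079 - R = 8079 - -737 = 8079 + 737 = 8816$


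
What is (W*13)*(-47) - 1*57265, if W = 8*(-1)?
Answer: -52377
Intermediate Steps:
W = -8
(W*13)*(-47) - 1*57265 = -8*13*(-47) - 1*57265 = -104*(-47) - 57265 = 4888 - 57265 = -52377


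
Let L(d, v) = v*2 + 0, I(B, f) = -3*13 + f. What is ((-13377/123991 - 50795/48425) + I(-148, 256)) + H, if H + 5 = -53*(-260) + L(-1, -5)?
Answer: 2398419308308/171550405 ≈ 13981.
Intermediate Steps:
I(B, f) = -39 + f
L(d, v) = 2*v (L(d, v) = 2*v + 0 = 2*v)
H = 13765 (H = -5 + (-53*(-260) + 2*(-5)) = -5 + (13780 - 10) = -5 + 13770 = 13765)
((-13377/123991 - 50795/48425) + I(-148, 256)) + H = ((-13377/123991 - 50795/48425) + (-39 + 256)) + 13765 = ((-13377*1/123991 - 50795*1/48425) + 217) + 13765 = ((-1911/17713 - 10159/9685) + 217) + 13765 = (-198454402/171550405 + 217) + 13765 = 37027983483/171550405 + 13765 = 2398419308308/171550405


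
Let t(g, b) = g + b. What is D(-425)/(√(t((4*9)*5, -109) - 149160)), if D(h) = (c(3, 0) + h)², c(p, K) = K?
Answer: -180625*I*√149089/149089 ≈ -467.79*I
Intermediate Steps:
t(g, b) = b + g
D(h) = h² (D(h) = (0 + h)² = h²)
D(-425)/(√(t((4*9)*5, -109) - 149160)) = (-425)²/(√((-109 + (4*9)*5) - 149160)) = 180625/(√((-109 + 36*5) - 149160)) = 180625/(√((-109 + 180) - 149160)) = 180625/(√(71 - 149160)) = 180625/(√(-149089)) = 180625/((I*√149089)) = 180625*(-I*√149089/149089) = -180625*I*√149089/149089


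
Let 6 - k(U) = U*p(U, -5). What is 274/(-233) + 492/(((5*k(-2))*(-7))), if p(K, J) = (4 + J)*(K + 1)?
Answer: -47839/16310 ≈ -2.9331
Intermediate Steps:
p(K, J) = (1 + K)*(4 + J) (p(K, J) = (4 + J)*(1 + K) = (1 + K)*(4 + J))
k(U) = 6 - U*(-1 - U) (k(U) = 6 - U*(4 - 5 + 4*U - 5*U) = 6 - U*(-1 - U))
274/(-233) + 492/(((5*k(-2))*(-7))) = 274/(-233) + 492/(((5*(6 - 2 + (-2)²))*(-7))) = 274*(-1/233) + 492/(((5*(6 - 2 + 4))*(-7))) = -274/233 + 492/(((5*8)*(-7))) = -274/233 + 492/((40*(-7))) = -274/233 + 492/(-280) = -274/233 + 492*(-1/280) = -274/233 - 123/70 = -47839/16310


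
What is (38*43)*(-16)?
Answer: -26144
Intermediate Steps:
(38*43)*(-16) = 1634*(-16) = -26144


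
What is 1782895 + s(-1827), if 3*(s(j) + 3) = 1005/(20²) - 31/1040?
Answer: 2781312811/1560 ≈ 1.7829e+6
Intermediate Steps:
s(j) = -3389/1560 (s(j) = -3 + (1005/(20²) - 31/1040)/3 = -3 + (1005/400 - 31*1/1040)/3 = -3 + (1005*(1/400) - 31/1040)/3 = -3 + (201/80 - 31/1040)/3 = -3 + (⅓)*(1291/520) = -3 + 1291/1560 = -3389/1560)
1782895 + s(-1827) = 1782895 - 3389/1560 = 2781312811/1560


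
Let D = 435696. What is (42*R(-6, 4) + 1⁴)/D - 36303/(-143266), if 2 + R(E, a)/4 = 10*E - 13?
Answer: 7006031777/31210211568 ≈ 0.22448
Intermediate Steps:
R(E, a) = -60 + 40*E (R(E, a) = -8 + 4*(10*E - 13) = -8 + 4*(-13 + 10*E) = -8 + (-52 + 40*E) = -60 + 40*E)
(42*R(-6, 4) + 1⁴)/D - 36303/(-143266) = (42*(-60 + 40*(-6)) + 1⁴)/435696 - 36303/(-143266) = (42*(-60 - 240) + 1)*(1/435696) - 36303*(-1/143266) = (42*(-300) + 1)*(1/435696) + 36303/143266 = (-12600 + 1)*(1/435696) + 36303/143266 = -12599*1/435696 + 36303/143266 = -12599/435696 + 36303/143266 = 7006031777/31210211568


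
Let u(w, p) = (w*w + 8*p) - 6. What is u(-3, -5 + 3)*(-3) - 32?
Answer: 7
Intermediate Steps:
u(w, p) = -6 + w**2 + 8*p (u(w, p) = (w**2 + 8*p) - 6 = -6 + w**2 + 8*p)
u(-3, -5 + 3)*(-3) - 32 = (-6 + (-3)**2 + 8*(-5 + 3))*(-3) - 32 = (-6 + 9 + 8*(-2))*(-3) - 32 = (-6 + 9 - 16)*(-3) - 32 = -13*(-3) - 32 = 39 - 32 = 7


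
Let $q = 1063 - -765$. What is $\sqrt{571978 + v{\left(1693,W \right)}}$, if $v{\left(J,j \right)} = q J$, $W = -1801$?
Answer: $\sqrt{3666782} \approx 1914.9$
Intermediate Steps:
$q = 1828$ ($q = 1063 + 765 = 1828$)
$v{\left(J,j \right)} = 1828 J$
$\sqrt{571978 + v{\left(1693,W \right)}} = \sqrt{571978 + 1828 \cdot 1693} = \sqrt{571978 + 3094804} = \sqrt{3666782}$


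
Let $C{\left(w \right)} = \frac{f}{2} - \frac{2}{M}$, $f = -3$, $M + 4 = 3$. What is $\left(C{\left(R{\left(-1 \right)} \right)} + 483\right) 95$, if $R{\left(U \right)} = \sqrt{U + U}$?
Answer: $\frac{91865}{2} \approx 45933.0$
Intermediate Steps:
$M = -1$ ($M = -4 + 3 = -1$)
$R{\left(U \right)} = \sqrt{2} \sqrt{U}$ ($R{\left(U \right)} = \sqrt{2 U} = \sqrt{2} \sqrt{U}$)
$C{\left(w \right)} = \frac{1}{2}$ ($C{\left(w \right)} = - \frac{3}{2} - \frac{2}{-1} = \left(-3\right) \frac{1}{2} - -2 = - \frac{3}{2} + 2 = \frac{1}{2}$)
$\left(C{\left(R{\left(-1 \right)} \right)} + 483\right) 95 = \left(\frac{1}{2} + 483\right) 95 = \frac{967}{2} \cdot 95 = \frac{91865}{2}$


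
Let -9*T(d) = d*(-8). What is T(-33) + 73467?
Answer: 220313/3 ≈ 73438.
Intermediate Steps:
T(d) = 8*d/9 (T(d) = -d*(-8)/9 = -(-8)*d/9 = 8*d/9)
T(-33) + 73467 = (8/9)*(-33) + 73467 = -88/3 + 73467 = 220313/3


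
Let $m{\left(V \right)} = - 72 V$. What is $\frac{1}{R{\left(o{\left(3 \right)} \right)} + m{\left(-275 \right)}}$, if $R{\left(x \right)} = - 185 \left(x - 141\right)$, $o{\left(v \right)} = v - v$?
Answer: $\frac{1}{45885} \approx 2.1794 \cdot 10^{-5}$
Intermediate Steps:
$o{\left(v \right)} = 0$
$R{\left(x \right)} = 26085 - 185 x$ ($R{\left(x \right)} = - 185 \left(-141 + x\right) = 26085 - 185 x$)
$\frac{1}{R{\left(o{\left(3 \right)} \right)} + m{\left(-275 \right)}} = \frac{1}{\left(26085 - 0\right) - -19800} = \frac{1}{\left(26085 + 0\right) + 19800} = \frac{1}{26085 + 19800} = \frac{1}{45885}$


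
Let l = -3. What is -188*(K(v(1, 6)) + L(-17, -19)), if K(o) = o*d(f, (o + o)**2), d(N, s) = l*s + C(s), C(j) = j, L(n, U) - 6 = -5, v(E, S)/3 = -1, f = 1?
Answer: -40796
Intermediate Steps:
v(E, S) = -3 (v(E, S) = 3*(-1) = -3)
L(n, U) = 1 (L(n, U) = 6 - 5 = 1)
d(N, s) = -2*s (d(N, s) = -3*s + s = -2*s)
K(o) = -8*o**3 (K(o) = o*(-2*(o + o)**2) = o*(-2*4*o**2) = o*(-8*o**2) = -8*o**3)
-188*(K(v(1, 6)) + L(-17, -19)) = -188*(-8*(-3)**3 + 1) = -188*(-8*(-27) + 1) = -188*(216 + 1) = -188*217 = -40796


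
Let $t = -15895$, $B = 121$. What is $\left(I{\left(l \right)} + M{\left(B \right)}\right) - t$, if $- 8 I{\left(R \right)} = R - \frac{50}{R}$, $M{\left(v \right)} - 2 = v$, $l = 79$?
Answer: $\frac{10117185}{632} \approx 16008.0$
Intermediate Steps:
$M{\left(v \right)} = 2 + v$
$I{\left(R \right)} = - \frac{R}{8} + \frac{25}{4 R}$ ($I{\left(R \right)} = - \frac{R - \frac{50}{R}}{8} = - \frac{R}{8} + \frac{25}{4 R}$)
$\left(I{\left(l \right)} + M{\left(B \right)}\right) - t = \left(\frac{50 - 79^{2}}{8 \cdot 79} + \left(2 + 121\right)\right) - -15895 = \left(\frac{1}{8} \cdot \frac{1}{79} \left(50 - 6241\right) + 123\right) + 15895 = \left(\frac{1}{8} \cdot \frac{1}{79} \left(-6191\right) + 123\right) + 15895 = \left(- \frac{6191}{632} + 123\right) + 15895 = \frac{71545}{632} + 15895 = \frac{10117185}{632}$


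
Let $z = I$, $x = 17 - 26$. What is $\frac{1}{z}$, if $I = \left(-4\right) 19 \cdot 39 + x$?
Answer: $- \frac{1}{2973} \approx -0.00033636$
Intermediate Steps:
$x = -9$ ($x = 17 - 26 = -9$)
$I = -2973$ ($I = \left(-4\right) 19 \cdot 39 - 9 = \left(-76\right) 39 - 9 = -2964 - 9 = -2973$)
$z = -2973$
$\frac{1}{z} = \frac{1}{-2973} = - \frac{1}{2973}$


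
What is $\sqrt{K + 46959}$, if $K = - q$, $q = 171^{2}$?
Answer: $\sqrt{17718} \approx 133.11$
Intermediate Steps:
$q = 29241$
$K = -29241$ ($K = \left(-1\right) 29241 = -29241$)
$\sqrt{K + 46959} = \sqrt{-29241 + 46959} = \sqrt{17718}$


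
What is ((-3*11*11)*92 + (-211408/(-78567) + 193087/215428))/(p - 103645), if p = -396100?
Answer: 565184342382743/8458449827422620 ≈ 0.066819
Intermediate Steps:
((-3*11*11)*92 + (-211408/(-78567) + 193087/215428))/(p - 103645) = ((-3*11*11)*92 + (-211408/(-78567) + 193087/215428))/(-396100 - 103645) = (-33*11*92 + (-211408*(-1/78567) + 193087*(1/215428)))/(-499745) = (-363*92 + (211408/78567 + 193087/215428))*(-1/499745) = (-33396 + 60713468953/16925531676)*(-1/499745) = -565184342382743/16925531676*(-1/499745) = 565184342382743/8458449827422620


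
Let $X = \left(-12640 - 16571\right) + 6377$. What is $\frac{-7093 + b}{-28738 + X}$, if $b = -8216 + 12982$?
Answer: $\frac{2327}{51572} \approx 0.045121$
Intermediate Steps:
$b = 4766$
$X = -22834$ ($X = -29211 + 6377 = -22834$)
$\frac{-7093 + b}{-28738 + X} = \frac{-7093 + 4766}{-28738 - 22834} = - \frac{2327}{-51572} = \left(-2327\right) \left(- \frac{1}{51572}\right) = \frac{2327}{51572}$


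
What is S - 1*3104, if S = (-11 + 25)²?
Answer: -2908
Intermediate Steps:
S = 196 (S = 14² = 196)
S - 1*3104 = 196 - 1*3104 = 196 - 3104 = -2908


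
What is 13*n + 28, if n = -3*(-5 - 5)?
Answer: 418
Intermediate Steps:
n = 30 (n = -3*(-10) = 30)
13*n + 28 = 13*30 + 28 = 390 + 28 = 418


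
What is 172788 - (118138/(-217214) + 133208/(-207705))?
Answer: 3897815924012681/22558216935 ≈ 1.7279e+5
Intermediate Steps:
172788 - (118138/(-217214) + 133208/(-207705)) = 172788 - (118138*(-1/217214) + 133208*(-1/207705)) = 172788 - (-59069/108607 - 133208/207705) = 172788 - 1*(-26736247901/22558216935) = 172788 + 26736247901/22558216935 = 3897815924012681/22558216935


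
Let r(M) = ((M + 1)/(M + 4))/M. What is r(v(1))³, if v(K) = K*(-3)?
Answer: 8/27 ≈ 0.29630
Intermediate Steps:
v(K) = -3*K
r(M) = (1 + M)/(M*(4 + M)) (r(M) = ((1 + M)/(4 + M))/M = (1 + M)/(M*(4 + M)))
r(v(1))³ = ((1 - 3*1)/(((-3*1))*(4 - 3*1)))³ = ((1 - 3)/((-3)*(4 - 3)))³ = (-⅓*(-2)/1)³ = (-⅓*1*(-2))³ = (⅔)³ = 8/27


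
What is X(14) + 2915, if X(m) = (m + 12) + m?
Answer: 2955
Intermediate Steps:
X(m) = 12 + 2*m (X(m) = (12 + m) + m = 12 + 2*m)
X(14) + 2915 = (12 + 2*14) + 2915 = (12 + 28) + 2915 = 40 + 2915 = 2955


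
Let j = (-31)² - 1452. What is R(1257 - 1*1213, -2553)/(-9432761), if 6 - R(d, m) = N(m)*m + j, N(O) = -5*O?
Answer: -32589542/9432761 ≈ -3.4549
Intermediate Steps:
j = -491 (j = 961 - 1452 = -491)
R(d, m) = 497 + 5*m² (R(d, m) = 6 - ((-5*m)*m - 491) = 6 - (-5*m² - 491) = 6 - (-491 - 5*m²) = 6 + (491 + 5*m²) = 497 + 5*m²)
R(1257 - 1*1213, -2553)/(-9432761) = (497 + 5*(-2553)²)/(-9432761) = (497 + 5*6517809)*(-1/9432761) = (497 + 32589045)*(-1/9432761) = 32589542*(-1/9432761) = -32589542/9432761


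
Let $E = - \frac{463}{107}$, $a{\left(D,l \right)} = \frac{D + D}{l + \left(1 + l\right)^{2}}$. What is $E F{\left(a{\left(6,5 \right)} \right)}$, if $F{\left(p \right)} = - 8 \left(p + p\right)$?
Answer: $\frac{88896}{4387} \approx 20.263$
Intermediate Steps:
$a{\left(D,l \right)} = \frac{2 D}{l + \left(1 + l\right)^{2}}$
$F{\left(p \right)} = - 16 p$ ($F{\left(p \right)} = - 8 \cdot 2 p = - 16 p$)
$E = - \frac{463}{107}$ ($E = \left(-463\right) \frac{1}{107} = - \frac{463}{107} \approx -4.3271$)
$E F{\left(a{\left(6,5 \right)} \right)} = - \frac{463 \left(- 16 \cdot 2 \cdot 6 \frac{1}{5 + \left(1 + 5\right)^{2}}\right)}{107} = - \frac{463 \left(- 16 \cdot 2 \cdot 6 \frac{1}{5 + 6^{2}}\right)}{107} = - \frac{463 \left(- 16 \cdot 2 \cdot 6 \frac{1}{5 + 36}\right)}{107} = - \frac{463 \left(- 16 \cdot 2 \cdot 6 \cdot \frac{1}{41}\right)}{107} = - \frac{463 \left(\left(-16\right) \frac{12}{41}\right)}{107} = \left(- \frac{463}{107}\right) \left(- \frac{192}{41}\right) = \frac{88896}{4387}$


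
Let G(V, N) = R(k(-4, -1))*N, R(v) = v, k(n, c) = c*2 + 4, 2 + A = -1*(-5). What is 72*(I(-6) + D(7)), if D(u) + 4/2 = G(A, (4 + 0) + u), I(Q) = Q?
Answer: 1008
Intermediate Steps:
A = 3 (A = -2 - 1*(-5) = -2 + 5 = 3)
k(n, c) = 4 + 2*c (k(n, c) = 2*c + 4 = 4 + 2*c)
G(V, N) = 2*N (G(V, N) = (4 + 2*(-1))*N = (4 - 2)*N = 2*N)
D(u) = 6 + 2*u (D(u) = -2 + 2*((4 + 0) + u) = -2 + 2*(4 + u) = -2 + (8 + 2*u) = 6 + 2*u)
72*(I(-6) + D(7)) = 72*(-6 + (6 + 2*7)) = 72*(-6 + (6 + 14)) = 72*(-6 + 20) = 72*14 = 1008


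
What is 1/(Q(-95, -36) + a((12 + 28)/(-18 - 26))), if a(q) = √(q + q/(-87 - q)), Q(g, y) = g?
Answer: -197923/18804557 - 12*I*√677105/94022785 ≈ -0.010525 - 0.00010502*I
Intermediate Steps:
1/(Q(-95, -36) + a((12 + 28)/(-18 - 26))) = 1/(-95 + √(((12 + 28)/(-18 - 26))*(86 + (12 + 28)/(-18 - 26))/(87 + (12 + 28)/(-18 - 26)))) = 1/(-95 + √((40/(-44))*(86 + 40/(-44))/(87 + 40/(-44)))) = 1/(-95 + √((40*(-1/44))*(86 + 40*(-1/44))/(87 + 40*(-1/44)))) = 1/(-95 + √(-10*(86 - 10/11)/(11*(87 - 10/11)))) = 1/(-95 + √(-10/11*936/11/947/11)) = 1/(-95 + √(-10/11*11/947*936/11)) = 1/(-95 + √(-9360/10417)) = 1/(-95 + 12*I*√677105/10417)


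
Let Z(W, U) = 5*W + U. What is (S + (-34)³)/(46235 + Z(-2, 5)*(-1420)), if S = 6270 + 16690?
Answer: -16344/53335 ≈ -0.30644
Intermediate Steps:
S = 22960
Z(W, U) = U + 5*W
(S + (-34)³)/(46235 + Z(-2, 5)*(-1420)) = (22960 + (-34)³)/(46235 + (5 + 5*(-2))*(-1420)) = (22960 - 39304)/(46235 + (5 - 10)*(-1420)) = -16344/(46235 - 5*(-1420)) = -16344/(46235 + 7100) = -16344/53335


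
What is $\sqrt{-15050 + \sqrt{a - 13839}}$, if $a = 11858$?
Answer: $\sqrt{-15050 + i \sqrt{1981}} \approx 0.1814 + 122.68 i$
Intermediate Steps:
$\sqrt{-15050 + \sqrt{a - 13839}} = \sqrt{-15050 + \sqrt{11858 - 13839}} = \sqrt{-15050 + \sqrt{-1981}} = \sqrt{-15050 + i \sqrt{1981}}$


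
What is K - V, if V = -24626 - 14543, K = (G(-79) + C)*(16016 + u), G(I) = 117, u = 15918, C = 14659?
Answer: 471895953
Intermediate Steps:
K = 471856784 (K = (117 + 14659)*(16016 + 15918) = 14776*31934 = 471856784)
V = -39169
K - V = 471856784 - 1*(-39169) = 471856784 + 39169 = 471895953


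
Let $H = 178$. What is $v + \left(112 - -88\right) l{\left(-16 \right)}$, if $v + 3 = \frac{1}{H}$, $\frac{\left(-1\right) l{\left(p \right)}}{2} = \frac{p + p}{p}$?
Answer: $- \frac{142933}{178} \approx -802.99$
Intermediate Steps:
$l{\left(p \right)} = -4$ ($l{\left(p \right)} = - 2 \frac{p + p}{p} = - 2 \frac{2 p}{p} = \left(-2\right) 2 = -4$)
$v = - \frac{533}{178}$ ($v = -3 + \frac{1}{178} = - \frac{533}{178} \approx -2.9944$)
$v + \left(112 - -88\right) l{\left(-16 \right)} = - \frac{533}{178} + \left(112 - -88\right) \left(-4\right) = - \frac{533}{178} + \left(112 + 88\right) \left(-4\right) = - \frac{533}{178} + 200 \left(-4\right) = - \frac{533}{178} - 800 = - \frac{142933}{178}$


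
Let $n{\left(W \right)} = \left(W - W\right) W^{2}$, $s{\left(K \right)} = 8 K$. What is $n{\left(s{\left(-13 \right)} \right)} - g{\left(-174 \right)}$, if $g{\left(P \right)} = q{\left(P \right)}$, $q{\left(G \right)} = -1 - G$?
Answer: $-173$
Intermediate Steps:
$g{\left(P \right)} = -1 - P$
$n{\left(W \right)} = 0$ ($n{\left(W \right)} = 0 W^{2} = 0$)
$n{\left(s{\left(-13 \right)} \right)} - g{\left(-174 \right)} = 0 - \left(-1 - -174\right) = 0 - \left(-1 + 174\right) = 0 - 173 = -173$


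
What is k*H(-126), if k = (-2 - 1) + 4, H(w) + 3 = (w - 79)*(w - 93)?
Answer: 44892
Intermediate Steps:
H(w) = -3 + (-93 + w)*(-79 + w) (H(w) = -3 + (w - 79)*(w - 93) = -3 + (-79 + w)*(-93 + w) = -3 + (-93 + w)*(-79 + w))
k = 1 (k = -3 + 4 = 1)
k*H(-126) = 1*(7344 + (-126)**2 - 172*(-126)) = 1*(7344 + 15876 + 21672) = 1*44892 = 44892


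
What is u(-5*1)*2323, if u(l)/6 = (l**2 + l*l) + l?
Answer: 627210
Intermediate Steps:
u(l) = 6*l + 12*l**2 (u(l) = 6*((l**2 + l*l) + l) = 6*((l**2 + l**2) + l) = 6*(2*l**2 + l) = 6*(l + 2*l**2) = 6*l + 12*l**2)
u(-5*1)*2323 = (6*(-5*1)*(1 + 2*(-5*1)))*2323 = (6*(-5)*(1 + 2*(-5)))*2323 = (6*(-5)*(1 - 10))*2323 = (6*(-5)*(-9))*2323 = 270*2323 = 627210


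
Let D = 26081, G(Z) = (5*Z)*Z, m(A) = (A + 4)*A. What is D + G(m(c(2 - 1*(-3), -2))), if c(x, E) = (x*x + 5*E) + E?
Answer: 270286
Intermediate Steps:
c(x, E) = x**2 + 6*E (c(x, E) = (x**2 + 5*E) + E = x**2 + 6*E)
m(A) = A*(4 + A) (m(A) = (4 + A)*A = A*(4 + A))
G(Z) = 5*Z**2
D + G(m(c(2 - 1*(-3), -2))) = 26081 + 5*(((2 - 1*(-3))**2 + 6*(-2))*(4 + ((2 - 1*(-3))**2 + 6*(-2))))**2 = 26081 + 5*(((2 + 3)**2 - 12)*(4 + ((2 + 3)**2 - 12)))**2 = 26081 + 5*((5**2 - 12)*(4 + (5**2 - 12)))**2 = 26081 + 5*((25 - 12)*(4 + (25 - 12)))**2 = 26081 + 5*(13*(4 + 13))**2 = 26081 + 5*(13*17)**2 = 26081 + 5*221**2 = 26081 + 5*48841 = 26081 + 244205 = 270286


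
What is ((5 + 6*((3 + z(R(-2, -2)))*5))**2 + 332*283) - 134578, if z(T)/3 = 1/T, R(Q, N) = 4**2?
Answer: -1951783/64 ≈ -30497.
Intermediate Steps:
R(Q, N) = 16
z(T) = 3/T (z(T) = 3*(1/T) = 3/T)
((5 + 6*((3 + z(R(-2, -2)))*5))**2 + 332*283) - 134578 = ((5 + 6*((3 + 3/16)*5))**2 + 332*283) - 134578 = ((5 + 6*((3 + 3*(1/16))*5))**2 + 93956) - 134578 = ((5 + 6*((3 + 3/16)*5))**2 + 93956) - 134578 = ((5 + 6*((51/16)*5))**2 + 93956) - 134578 = ((5 + 6*(255/16))**2 + 93956) - 134578 = ((5 + 765/8)**2 + 93956) - 134578 = ((805/8)**2 + 93956) - 134578 = (648025/64 + 93956) - 134578 = 6661209/64 - 134578 = -1951783/64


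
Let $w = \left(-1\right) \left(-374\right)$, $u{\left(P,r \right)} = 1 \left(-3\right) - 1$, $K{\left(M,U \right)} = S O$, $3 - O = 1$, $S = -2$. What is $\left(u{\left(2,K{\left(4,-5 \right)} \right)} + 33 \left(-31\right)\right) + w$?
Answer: $-653$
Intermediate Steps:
$O = 2$ ($O = 3 - 1 = 2$)
$K{\left(M,U \right)} = -4$ ($K{\left(M,U \right)} = \left(-2\right) 2 = -4$)
$u{\left(P,r \right)} = -4$ ($u{\left(P,r \right)} = -3 - 1 = -4$)
$w = 374$
$\left(u{\left(2,K{\left(4,-5 \right)} \right)} + 33 \left(-31\right)\right) + w = \left(-4 + 33 \left(-31\right)\right) + 374 = \left(-4 - 1023\right) + 374 = -1027 + 374 = -653$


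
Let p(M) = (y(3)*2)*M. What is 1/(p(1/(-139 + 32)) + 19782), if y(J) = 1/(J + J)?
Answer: 321/6350021 ≈ 5.0551e-5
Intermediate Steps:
y(J) = 1/(2*J)
p(M) = M/3 (p(M) = (((½)/3)*2)*M = (((½)*(⅓))*2)*M = ((⅙)*2)*M = M/3)
1/(p(1/(-139 + 32)) + 19782) = 1/(1/(3*(-139 + 32)) + 19782) = 1/((⅓)/(-107) + 19782) = 1/((⅓)*(-1/107) + 19782) = 1/(-1/321 + 19782) = 1/(6350021/321) = 321/6350021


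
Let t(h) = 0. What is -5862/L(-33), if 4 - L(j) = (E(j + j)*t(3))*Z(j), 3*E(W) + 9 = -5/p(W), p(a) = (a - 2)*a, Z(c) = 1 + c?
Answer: -2931/2 ≈ -1465.5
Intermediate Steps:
p(a) = a*(-2 + a) (p(a) = (-2 + a)*a = a*(-2 + a))
E(W) = -3 - 5/(3*W*(-2 + W)) (E(W) = -3 + (-5*1/(W*(-2 + W)))/3 = -3 + (-5/(W*(-2 + W)))/3 = -3 - 5/(3*W*(-2 + W)))
L(j) = 4 (L(j) = 4 - ((-5 - 9*(j + j)*(-2 + (j + j)))/(3*(j + j)*(-2 + (j + j))))*0*(1 + j) = 4 - ((-5 - 9*2*j*(-2 + 2*j))/(3*((2*j))*(-2 + 2*j)))*0*(1 + j) = 4 - ((1/(2*j))*(-5 - 18*j*(-2 + 2*j))/(3*(-2 + 2*j)))*0*(1 + j) = 4 - ((-5 - 18*j*(-2 + 2*j))/(6*j*(-2 + 2*j)))*0*(1 + j) = 4 - 0*(1 + j) = 4 - 1*0 = 4 + 0 = 4)
-5862/L(-33) = -5862/4 = -5862*¼ = -2931/2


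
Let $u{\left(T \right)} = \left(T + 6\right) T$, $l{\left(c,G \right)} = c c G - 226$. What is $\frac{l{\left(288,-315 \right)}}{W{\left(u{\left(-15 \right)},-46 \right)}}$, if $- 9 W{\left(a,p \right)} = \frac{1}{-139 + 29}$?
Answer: $-25866310140$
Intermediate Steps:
$l{\left(c,G \right)} = -226 + G c^{2}$ ($l{\left(c,G \right)} = c^{2} G - 226 = G c^{2} - 226 = -226 + G c^{2}$)
$u{\left(T \right)} = T \left(6 + T\right)$ ($u{\left(T \right)} = \left(6 + T\right) T = T \left(6 + T\right)$)
$W{\left(a,p \right)} = \frac{1}{990}$ ($W{\left(a,p \right)} = - \frac{1}{9 \left(-139 + 29\right)} = - \frac{1}{9 \left(-110\right)} = \left(- \frac{1}{9}\right) \left(- \frac{1}{110}\right) = \frac{1}{990}$)
$\frac{l{\left(288,-315 \right)}}{W{\left(u{\left(-15 \right)},-46 \right)}} = \left(-226 - 315 \cdot 288^{2}\right) \frac{1}{\frac{1}{990}} = \left(-226 - 26127360\right) 990 = \left(-26127586\right) 990 = -25866310140$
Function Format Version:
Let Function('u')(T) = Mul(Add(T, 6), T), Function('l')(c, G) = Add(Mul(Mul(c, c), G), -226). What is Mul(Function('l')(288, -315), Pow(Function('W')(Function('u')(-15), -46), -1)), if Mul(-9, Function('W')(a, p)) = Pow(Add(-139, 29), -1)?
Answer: -25866310140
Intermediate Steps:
Function('l')(c, G) = Add(-226, Mul(G, Pow(c, 2))) (Function('l')(c, G) = Add(Mul(Pow(c, 2), G), -226) = Add(Mul(G, Pow(c, 2)), -226) = Add(-226, Mul(G, Pow(c, 2))))
Function('u')(T) = Mul(T, Add(6, T)) (Function('u')(T) = Mul(Add(6, T), T) = Mul(T, Add(6, T)))
Function('W')(a, p) = Rational(1, 990) (Function('W')(a, p) = Mul(Rational(-1, 9), Pow(Add(-139, 29), -1)) = Mul(Rational(-1, 9), Pow(-110, -1)) = Mul(Rational(-1, 9), Rational(-1, 110)) = Rational(1, 990))
Mul(Function('l')(288, -315), Pow(Function('W')(Function('u')(-15), -46), -1)) = Mul(Add(-226, Mul(-315, Pow(288, 2))), Pow(Rational(1, 990), -1)) = Mul(Add(-226, Mul(-315, 82944)), 990) = Mul(Add(-226, -26127360), 990) = Mul(-26127586, 990) = -25866310140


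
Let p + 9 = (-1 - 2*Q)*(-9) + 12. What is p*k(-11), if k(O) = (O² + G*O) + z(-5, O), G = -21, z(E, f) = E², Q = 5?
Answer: 38454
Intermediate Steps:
p = 102 (p = -9 + ((-1 - 2*5)*(-9) + 12) = -9 + ((-1 - 10)*(-9) + 12) = -9 + (-11*(-9) + 12) = -9 + (99 + 12) = -9 + 111 = 102)
k(O) = 25 + O² - 21*O (k(O) = (O² - 21*O) + (-5)² = (O² - 21*O) + 25 = 25 + O² - 21*O)
p*k(-11) = 102*(25 + (-11)² - 21*(-11)) = 102*(25 + 121 + 231) = 102*377 = 38454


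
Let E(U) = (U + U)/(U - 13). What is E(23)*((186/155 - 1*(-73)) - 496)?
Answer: -48507/25 ≈ -1940.3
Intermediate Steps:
E(U) = 2*U/(-13 + U) (E(U) = (2*U)/(-13 + U) = 2*U/(-13 + U))
E(23)*((186/155 - 1*(-73)) - 496) = (2*23/(-13 + 23))*((186/155 - 1*(-73)) - 496) = (2*23/10)*((186*(1/155) + 73) - 496) = (2*23*(⅒))*((6/5 + 73) - 496) = 23*(371/5 - 496)/5 = (23/5)*(-2109/5) = -48507/25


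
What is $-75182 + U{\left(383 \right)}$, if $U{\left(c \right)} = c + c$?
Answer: $-74416$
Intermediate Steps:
$U{\left(c \right)} = 2 c$
$-75182 + U{\left(383 \right)} = -75182 + 2 \cdot 383 = -75182 + 766 = -74416$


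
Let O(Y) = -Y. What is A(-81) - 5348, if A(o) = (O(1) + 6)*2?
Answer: -5338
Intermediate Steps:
A(o) = 10 (A(o) = (-1*1 + 6)*2 = (-1 + 6)*2 = 5*2 = 10)
A(-81) - 5348 = 10 - 5348 = -5338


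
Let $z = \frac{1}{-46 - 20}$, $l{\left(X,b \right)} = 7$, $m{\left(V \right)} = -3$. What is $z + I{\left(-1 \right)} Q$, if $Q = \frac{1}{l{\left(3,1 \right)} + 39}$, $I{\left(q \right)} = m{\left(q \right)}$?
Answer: $- \frac{61}{759} \approx -0.080369$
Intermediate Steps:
$I{\left(q \right)} = -3$
$Q = \frac{1}{46}$ ($Q = \frac{1}{7 + 39} = \frac{1}{46} \approx 0.021739$)
$z = - \frac{1}{66}$ ($z = \frac{1}{-66} = - \frac{1}{66} \approx -0.015152$)
$z + I{\left(-1 \right)} Q = - \frac{1}{66} - \frac{3}{46} = - \frac{61}{759}$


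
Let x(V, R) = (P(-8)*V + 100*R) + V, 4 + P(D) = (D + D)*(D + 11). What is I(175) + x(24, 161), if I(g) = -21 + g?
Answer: 15030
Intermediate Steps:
P(D) = -4 + 2*D*(11 + D) (P(D) = -4 + (D + D)*(D + 11) = -4 + (2*D)*(11 + D) = -4 + 2*D*(11 + D))
x(V, R) = -51*V + 100*R (x(V, R) = ((-4 + 2*(-8)**2 + 22*(-8))*V + 100*R) + V = ((-4 + 2*64 - 176)*V + 100*R) + V = ((-4 + 128 - 176)*V + 100*R) + V = (-52*V + 100*R) + V = -51*V + 100*R)
I(175) + x(24, 161) = (-21 + 175) + (-51*24 + 100*161) = 154 + (-1224 + 16100) = 154 + 14876 = 15030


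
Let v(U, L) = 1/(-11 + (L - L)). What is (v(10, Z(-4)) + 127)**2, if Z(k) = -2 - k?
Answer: 1948816/121 ≈ 16106.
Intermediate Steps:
v(U, L) = -1/11 (v(U, L) = 1/(-11 + 0) = 1/(-11) = -1/11)
(v(10, Z(-4)) + 127)**2 = (-1/11 + 127)**2 = (1396/11)**2 = 1948816/121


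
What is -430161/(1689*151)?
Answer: -143387/85013 ≈ -1.6866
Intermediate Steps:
-430161/(1689*151) = -430161/255039 = -430161*1/255039 = -143387/85013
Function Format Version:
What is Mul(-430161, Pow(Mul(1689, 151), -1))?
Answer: Rational(-143387, 85013) ≈ -1.6866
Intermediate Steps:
Mul(-430161, Pow(Mul(1689, 151), -1)) = Mul(-430161, Pow(255039, -1)) = Mul(-430161, Rational(1, 255039)) = Rational(-143387, 85013)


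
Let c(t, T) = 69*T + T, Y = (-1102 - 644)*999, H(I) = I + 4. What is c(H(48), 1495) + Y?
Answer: -1639604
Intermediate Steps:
H(I) = 4 + I
Y = -1744254 (Y = -1746*999 = -1744254)
c(t, T) = 70*T
c(H(48), 1495) + Y = 70*1495 - 1744254 = 104650 - 1744254 = -1639604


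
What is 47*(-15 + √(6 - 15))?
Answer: -705 + 141*I ≈ -705.0 + 141.0*I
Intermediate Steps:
47*(-15 + √(6 - 15)) = 47*(-15 + √(-9)) = 47*(-15 + 3*I) = -705 + 141*I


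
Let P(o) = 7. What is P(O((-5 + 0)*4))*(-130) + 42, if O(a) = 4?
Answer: -868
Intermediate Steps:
P(O((-5 + 0)*4))*(-130) + 42 = 7*(-130) + 42 = -910 + 42 = -868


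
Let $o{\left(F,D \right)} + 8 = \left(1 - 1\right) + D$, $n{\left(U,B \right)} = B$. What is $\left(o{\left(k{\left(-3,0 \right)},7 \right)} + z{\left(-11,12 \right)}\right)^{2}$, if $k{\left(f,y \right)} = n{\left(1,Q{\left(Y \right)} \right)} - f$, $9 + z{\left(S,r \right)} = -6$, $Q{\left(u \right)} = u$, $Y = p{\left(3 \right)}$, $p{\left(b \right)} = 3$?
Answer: $256$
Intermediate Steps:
$Y = 3$
$z{\left(S,r \right)} = -15$ ($z{\left(S,r \right)} = -9 - 6 = -15$)
$k{\left(f,y \right)} = 3 - f$
$o{\left(F,D \right)} = -8 + D$ ($o{\left(F,D \right)} = -8 + \left(\left(1 - 1\right) + D\right) = -8 + \left(0 + D\right) = -8 + D$)
$\left(o{\left(k{\left(-3,0 \right)},7 \right)} + z{\left(-11,12 \right)}\right)^{2} = \left(\left(-8 + 7\right) - 15\right)^{2} = \left(-1 - 15\right)^{2} = \left(-16\right)^{2} = 256$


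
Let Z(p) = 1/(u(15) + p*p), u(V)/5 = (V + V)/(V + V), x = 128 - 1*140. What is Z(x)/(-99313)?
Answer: -1/14797637 ≈ -6.7578e-8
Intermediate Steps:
x = -12 (x = 128 - 140 = -12)
u(V) = 5 (u(V) = 5*((V + V)/(V + V)) = 5*((2*V)/((2*V))) = 5*((2*V)*(1/(2*V))) = 5*1 = 5)
Z(p) = 1/(5 + p²) (Z(p) = 1/(5 + p*p) = 1/(5 + p²))
Z(x)/(-99313) = 1/((5 + (-12)²)*(-99313)) = -1/99313/(5 + 144) = -1/99313/149 = (1/149)*(-1/99313) = -1/14797637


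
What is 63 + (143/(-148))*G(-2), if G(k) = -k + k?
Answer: 63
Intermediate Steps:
G(k) = 0
63 + (143/(-148))*G(-2) = 63 + (143/(-148))*0 = 63 + (143*(-1/148))*0 = 63 - 143/148*0 = 63 + 0 = 63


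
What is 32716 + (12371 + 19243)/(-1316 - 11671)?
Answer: 141617026/4329 ≈ 32714.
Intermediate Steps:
32716 + (12371 + 19243)/(-1316 - 11671) = 32716 + 31614/(-12987) = 32716 + 31614*(-1/12987) = 32716 - 10538/4329 = 141617026/4329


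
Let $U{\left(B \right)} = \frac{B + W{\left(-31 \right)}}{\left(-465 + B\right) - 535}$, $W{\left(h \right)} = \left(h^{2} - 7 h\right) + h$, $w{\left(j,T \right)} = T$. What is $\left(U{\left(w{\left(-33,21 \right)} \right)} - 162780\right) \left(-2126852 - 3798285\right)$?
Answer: $\frac{944246351601956}{979} \approx 9.645 \cdot 10^{11}$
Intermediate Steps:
$W{\left(h \right)} = h^{2} - 6 h$
$U{\left(B \right)} = \frac{1147 + B}{-1000 + B}$ ($U{\left(B \right)} = \frac{B - 31 \left(-6 - 31\right)}{\left(-465 + B\right) - 535} = \frac{B - -1147}{-1000 + B} = \frac{B + 1147}{-1000 + B} = \frac{1147 + B}{-1000 + B}$)
$\left(U{\left(w{\left(-33,21 \right)} \right)} - 162780\right) \left(-2126852 - 3798285\right) = \left(\frac{1147 + 21}{-1000 + 21} - 162780\right) \left(-2126852 - 3798285\right) = \left(\frac{1}{-979} \cdot 1168 - 162780\right) \left(-5925137\right) = \left(\left(- \frac{1}{979}\right) 1168 - 162780\right) \left(-5925137\right) = \left(- \frac{1168}{979} - 162780\right) \left(-5925137\right) = \left(- \frac{159362788}{979}\right) \left(-5925137\right) = \frac{944246351601956}{979}$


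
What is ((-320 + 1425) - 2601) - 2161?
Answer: -3657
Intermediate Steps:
((-320 + 1425) - 2601) - 2161 = (1105 - 2601) - 2161 = -1496 - 2161 = -3657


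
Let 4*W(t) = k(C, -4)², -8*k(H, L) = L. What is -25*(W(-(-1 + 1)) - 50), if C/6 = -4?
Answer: 19975/16 ≈ 1248.4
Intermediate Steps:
C = -24 (C = 6*(-4) = -24)
k(H, L) = -L/8
W(t) = 1/16 (W(t) = (-⅛*(-4))²/4 = (½)²/4 = (¼)*(¼) = 1/16)
-25*(W(-(-1 + 1)) - 50) = -25*(1/16 - 50) = -25*(-799/16) = 19975/16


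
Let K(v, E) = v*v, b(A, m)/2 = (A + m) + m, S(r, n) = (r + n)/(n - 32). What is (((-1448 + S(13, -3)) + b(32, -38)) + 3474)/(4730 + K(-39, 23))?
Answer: 13564/43757 ≈ 0.30998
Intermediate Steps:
S(r, n) = (n + r)/(-32 + n)
b(A, m) = 2*A + 4*m (b(A, m) = 2*((A + m) + m) = 2*(A + 2*m) = 2*A + 4*m)
K(v, E) = v²
(((-1448 + S(13, -3)) + b(32, -38)) + 3474)/(4730 + K(-39, 23)) = (((-1448 + (-3 + 13)/(-32 - 3)) + (2*32 + 4*(-38))) + 3474)/(4730 + (-39)²) = (((-1448 + 10/(-35)) + (64 - 152)) + 3474)/(4730 + 1521) = (((-1448 - 1/35*10) - 88) + 3474)/6251 = (((-1448 - 2/7) - 88) + 3474)*(1/6251) = ((-10138/7 - 88) + 3474)*(1/6251) = (-10754/7 + 3474)*(1/6251) = (13564/7)*(1/6251) = 13564/43757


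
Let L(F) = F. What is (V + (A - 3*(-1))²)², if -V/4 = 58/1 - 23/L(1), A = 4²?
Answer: 48841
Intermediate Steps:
A = 16
V = -140 (V = -4*(58/1 - 23/1) = -4*(58*1 - 23*1) = -4*(58 - 23) = -4*35 = -140)
(V + (A - 3*(-1))²)² = (-140 + (16 - 3*(-1))²)² = (-140 + (16 + 3)²)² = (-140 + 19²)² = (-140 + 361)² = 221² = 48841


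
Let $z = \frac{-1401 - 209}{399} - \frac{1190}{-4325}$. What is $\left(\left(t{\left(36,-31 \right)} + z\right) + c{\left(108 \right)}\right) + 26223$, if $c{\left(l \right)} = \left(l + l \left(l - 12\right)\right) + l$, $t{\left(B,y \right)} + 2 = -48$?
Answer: $\frac{1812118501}{49305} \approx 36753.0$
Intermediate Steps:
$t{\left(B,y \right)} = -50$ ($t{\left(B,y \right)} = -2 - 48 = -50$)
$c{\left(l \right)} = 2 l + l \left(-12 + l\right)$ ($c{\left(l \right)} = \left(l + l \left(-12 + l\right)\right) + l = 2 l + l \left(-12 + l\right)$)
$z = - \frac{185384}{49305}$ ($z = \left(-1610\right) \frac{1}{399} - - \frac{238}{865} = - \frac{230}{57} + \frac{238}{865} = - \frac{185384}{49305} \approx -3.7599$)
$\left(\left(t{\left(36,-31 \right)} + z\right) + c{\left(108 \right)}\right) + 26223 = \left(\left(-50 - \frac{185384}{49305}\right) + 108 \left(-10 + 108\right)\right) + 26223 = \left(- \frac{2650634}{49305} + 108 \cdot 98\right) + 26223 = \left(- \frac{2650634}{49305} + 10584\right) + 26223 = \frac{519193486}{49305} + 26223 = \frac{1812118501}{49305}$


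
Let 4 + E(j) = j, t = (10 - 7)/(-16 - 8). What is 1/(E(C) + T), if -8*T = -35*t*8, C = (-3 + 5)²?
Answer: -8/35 ≈ -0.22857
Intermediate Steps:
t = -⅛ (t = 3/(-24) = 3*(-1/24) = -⅛ ≈ -0.12500)
C = 4 (C = 2² = 4)
E(j) = -4 + j
T = -35/8 (T = -(-35*(-⅛))*8/8 = -35*8/64 = -⅛*35 = -35/8 ≈ -4.3750)
1/(E(C) + T) = 1/((-4 + 4) - 35/8) = 1/(0 - 35/8) = 1/(-35/8) = -8/35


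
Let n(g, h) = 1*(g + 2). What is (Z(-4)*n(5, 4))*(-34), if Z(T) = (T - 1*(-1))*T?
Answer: -2856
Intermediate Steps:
Z(T) = T*(1 + T) (Z(T) = (T + 1)*T = (1 + T)*T = T*(1 + T))
n(g, h) = 2 + g (n(g, h) = 1*(2 + g) = 2 + g)
(Z(-4)*n(5, 4))*(-34) = ((-4*(1 - 4))*(2 + 5))*(-34) = (-4*(-3)*7)*(-34) = (12*7)*(-34) = 84*(-34) = -2856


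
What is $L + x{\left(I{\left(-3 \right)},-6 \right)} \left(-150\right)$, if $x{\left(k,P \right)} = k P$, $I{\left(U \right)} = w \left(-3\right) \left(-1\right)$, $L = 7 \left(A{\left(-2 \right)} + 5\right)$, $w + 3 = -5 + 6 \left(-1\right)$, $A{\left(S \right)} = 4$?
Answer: $-37737$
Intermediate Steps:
$w = -14$ ($w = -3 + \left(-5 + 6 \left(-1\right)\right) = -3 - 11 = -14$)
$L = 63$ ($L = 7 \left(4 + 5\right) = 7 \cdot 9 = 63$)
$I{\left(U \right)} = -42$ ($I{\left(U \right)} = \left(-14\right) \left(-3\right) \left(-1\right) = 42 \left(-1\right) = -42$)
$x{\left(k,P \right)} = P k$
$L + x{\left(I{\left(-3 \right)},-6 \right)} \left(-150\right) = 63 + \left(-6\right) \left(-42\right) \left(-150\right) = 63 + 252 \left(-150\right) = 63 - 37800 = -37737$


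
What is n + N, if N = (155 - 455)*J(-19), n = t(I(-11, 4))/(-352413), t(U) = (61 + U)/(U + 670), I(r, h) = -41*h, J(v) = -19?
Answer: 1016429574703/178320978 ≈ 5700.0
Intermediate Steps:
t(U) = (61 + U)/(670 + U)
n = 103/178320978 (n = ((61 - 41*4)/(670 - 41*4))/(-352413) = ((61 - 164)/(670 - 164))*(-1/352413) = (-103/506)*(-1/352413) = ((1/506)*(-103))*(-1/352413) = -103/506*(-1/352413) = 103/178320978 ≈ 5.7761e-7)
N = 5700 (N = (155 - 455)*(-19) = -300*(-19) = 5700)
n + N = 103/178320978 + 5700 = 1016429574703/178320978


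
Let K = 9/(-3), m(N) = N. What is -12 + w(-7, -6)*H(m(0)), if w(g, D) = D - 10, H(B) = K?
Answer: 36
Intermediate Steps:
K = -3 (K = 9*(-1/3) = -3)
H(B) = -3
w(g, D) = -10 + D
-12 + w(-7, -6)*H(m(0)) = -12 + (-10 - 6)*(-3) = -12 - 16*(-3) = -12 + 48 = 36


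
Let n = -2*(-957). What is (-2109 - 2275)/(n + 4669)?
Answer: -4384/6583 ≈ -0.66596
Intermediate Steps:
n = 1914
(-2109 - 2275)/(n + 4669) = (-2109 - 2275)/(1914 + 4669) = -4384/6583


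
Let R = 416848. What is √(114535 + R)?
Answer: √531383 ≈ 728.96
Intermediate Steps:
√(114535 + R) = √(114535 + 416848) = √531383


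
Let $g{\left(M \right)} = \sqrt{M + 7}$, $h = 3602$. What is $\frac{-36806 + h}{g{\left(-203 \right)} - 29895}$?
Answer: $\frac{992633580}{893711221} + \frac{464856 i}{893711221} \approx 1.1107 + 0.00052014 i$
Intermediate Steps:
$g{\left(M \right)} = \sqrt{7 + M}$
$\frac{-36806 + h}{g{\left(-203 \right)} - 29895} = \frac{-36806 + 3602}{\sqrt{7 - 203} - 29895} = - \frac{33204}{\sqrt{-196} - 29895} = - \frac{33204}{14 i - 29895} = - \frac{33204}{-29895 + 14 i} = - 33204 \frac{-29895 - 14 i}{893711221} = - \frac{33204 \left(-29895 - 14 i\right)}{893711221}$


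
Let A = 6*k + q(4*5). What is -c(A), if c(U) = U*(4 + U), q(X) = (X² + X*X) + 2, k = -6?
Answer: -589820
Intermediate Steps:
q(X) = 2 + 2*X² (q(X) = (X² + X²) + 2 = 2*X² + 2 = 2 + 2*X²)
A = 766 (A = 6*(-6) + (2 + 2*(4*5)²) = -36 + (2 + 2*20²) = -36 + (2 + 2*400) = -36 + (2 + 800) = -36 + 802 = 766)
-c(A) = -766*(4 + 766) = -766*770 = -1*589820 = -589820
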